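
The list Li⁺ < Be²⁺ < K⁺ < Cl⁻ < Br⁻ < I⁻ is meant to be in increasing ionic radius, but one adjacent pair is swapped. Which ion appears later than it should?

Scanning neighbour by neighbour, only Li⁺/Be²⁺ violates a trend: Be²⁺ and Li⁺ share 2 electrons; the higher nuclear charge on Be (Z=4) contracts it more, so Be²⁺ < Li⁺. That makes Be²⁺ the one sitting a position late relative to where it belongs.

Be²⁺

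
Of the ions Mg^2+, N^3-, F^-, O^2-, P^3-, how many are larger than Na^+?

First list Z and electron count for each: Mg^2+ has 10 e⁻ (Z=12), Na^+ has 10 e⁻ (Z=11), F^- has 10 e⁻ (Z=9), O^2- has 10 e⁻ (Z=8), N^3- has 10 e⁻ (Z=7), P^3- has 18 e⁻ (Z=15). Mg^2+ < Na^+ (isoelectronic, higher Z=12 is smaller); Na^+ < F^- (both 10 e⁻, Z=11>9); F^- < O^2- (both 10 e⁻, Z=9>8); O^2- < N^3- (isoelectronic, higher Z=8 is smaller); N^3- < P^3- (same group, period 2 vs 3).
Overall: Mg^2+ < Na^+ < F^- < O^2- < N^3- < P^3-. Na^+ has 1 below it and 4 above. So 4 are larger.

4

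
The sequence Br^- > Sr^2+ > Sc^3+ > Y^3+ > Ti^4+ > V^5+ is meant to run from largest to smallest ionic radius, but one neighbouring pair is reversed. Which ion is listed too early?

Sc^3+

Compare adjacent ions: both in group 3 with the same charge; Sc^3+ (period 4) has the smaller radius — yet in this decreasing list Sc^3+ sits before Y^3+. Nothing else is reversed, so Sc^3+ should move one place to the right.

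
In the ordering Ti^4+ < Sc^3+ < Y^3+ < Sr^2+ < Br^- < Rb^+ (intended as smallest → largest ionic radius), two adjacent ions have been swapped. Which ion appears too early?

Br^-

Compare adjacent ions: they are isoelectronic (36 e⁻) and Rb has more protons than Br (37 vs 35), making Rb^+ smaller — yet in this increasing list Br^- sits before Rb^+. Nothing else is reversed, so Br^- should move one place to the right.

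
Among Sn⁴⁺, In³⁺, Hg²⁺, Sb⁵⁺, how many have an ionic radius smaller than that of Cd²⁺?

Tabulating Z and e⁻: Sb⁵⁺: 46 e⁻, Z=51, Sn⁴⁺: 46 e⁻, Z=50, In³⁺: 46 e⁻, Z=49, Cd²⁺: 46 e⁻, Z=48, Hg²⁺: 78 e⁻, Z=80. Sb⁵⁺ < Sn⁴⁺ (isoelectronic, higher Z=51 is smaller); Sn⁴⁺ < In³⁺ (both 46 e⁻, Z=50>49); In³⁺ < Cd²⁺ (both 46 e⁻, Z=49>48); Cd²⁺ < Hg²⁺ (same group, 1 shell fewer).
Overall: Sb⁵⁺ < Sn⁴⁺ < In³⁺ < Cd²⁺ < Hg²⁺. Cd²⁺ has 3 below it and 1 above. That's 3.

3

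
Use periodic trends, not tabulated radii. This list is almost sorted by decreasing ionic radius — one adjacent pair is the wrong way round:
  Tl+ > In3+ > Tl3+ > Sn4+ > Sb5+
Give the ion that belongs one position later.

Scanning neighbour by neighbour, only In3+/Tl3+ violates a trend: both in group 13 with the same charge; In3+ (period 5) has the smaller radius. That makes In3+ the one sitting a position early relative to where it belongs.

In3+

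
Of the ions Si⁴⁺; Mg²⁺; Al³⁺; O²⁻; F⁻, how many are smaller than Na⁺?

These species are isoelectronic with 10 electrons. The only difference is the number of protons: Si⁴⁺ (Z=14), Al³⁺ (Z=13), Mg²⁺ (Z=12), Na⁺ (Z=11), F⁻ (Z=9), O²⁻ (Z=8). The strongest nuclear pull (Si⁴⁺) gives the smallest ion.
Ordering all of them (including Na⁺) by radius gives Si⁴⁺ < Al³⁺ < Mg²⁺ < Na⁺ < F⁻ < O²⁻. So 3 are smaller.

3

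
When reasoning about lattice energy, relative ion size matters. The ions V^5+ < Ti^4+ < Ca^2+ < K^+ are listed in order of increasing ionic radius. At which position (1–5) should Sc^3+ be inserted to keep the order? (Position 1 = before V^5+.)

3

Isoelectronic series (18 e⁻ each). Size is set by nuclear charge: more protons means a smaller ion. V^5+ (Z=23), Ti^4+ (Z=22), Sc^3+ (Z=21), Ca^2+ (Z=20), K^+ (Z=19).
The complete sequence is V^5+ < Ti^4+ < Sc^3+ < Ca^2+ < K^+. Sc^3+ sits at position 3.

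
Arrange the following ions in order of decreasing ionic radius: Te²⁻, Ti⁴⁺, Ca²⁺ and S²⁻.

Electron counts and nuclear charges: Ti⁴⁺: 18 e⁻, Z=22, Ca²⁺: 18 e⁻, Z=20, S²⁻: 18 e⁻, Z=16, Te²⁻: 54 e⁻, Z=52. Ti⁴⁺ < Ca²⁺ (isoelectronic, higher Z=22 is smaller); Ca²⁺ < S²⁻ (both 18 e⁻, Z=20>16); S²⁻ < Te²⁻ (same group, 2 shells fewer).

Te²⁻ > S²⁻ > Ca²⁺ > Ti⁴⁺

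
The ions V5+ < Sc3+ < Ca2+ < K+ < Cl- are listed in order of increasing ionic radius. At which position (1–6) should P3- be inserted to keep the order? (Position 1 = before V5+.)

These species are isoelectronic with 18 electrons. The only difference is the number of protons: V5+ (Z=23), Sc3+ (Z=21), Ca2+ (Z=20), K+ (Z=19), Cl- (Z=17), P3- (Z=15). The strongest nuclear pull (V5+) gives the smallest ion.
Putting P3- in gives V5+ < Sc3+ < Ca2+ < K+ < Cl- < P3-; it lands at slot 6.

6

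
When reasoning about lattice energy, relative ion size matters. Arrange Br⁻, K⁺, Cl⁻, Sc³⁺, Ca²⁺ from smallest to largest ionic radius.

Sc³⁺ < Ca²⁺ < K⁺ < Cl⁻ < Br⁻

Sc³⁺: 18 e⁻, Z=21, Ca²⁺: 18 e⁻, Z=20, K⁺: 18 e⁻, Z=19, Cl⁻: 18 e⁻, Z=17, Br⁻: 36 e⁻, Z=35. Sc³⁺ < Ca²⁺ (both 18 e⁻, Z=21>20); Ca²⁺ < K⁺ (both 18 e⁻, Z=20>19); K⁺ < Cl⁻ (isoelectronic, higher Z=19 is smaller); Cl⁻ < Br⁻ (same group, 1 shell fewer).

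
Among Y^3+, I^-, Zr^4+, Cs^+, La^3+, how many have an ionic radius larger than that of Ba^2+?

2

Electron counts and nuclear charges: Zr^4+ (Z=40, 36 e⁻), Y^3+ (Z=39, 36 e⁻), La^3+ (Z=57, 54 e⁻), Ba^2+ (Z=56, 54 e⁻), Cs^+ (Z=55, 54 e⁻), I^- (Z=53, 54 e⁻). Zr^4+ < Y^3+ (isoelectronic, higher Z=40 is smaller); Y^3+ < La^3+ (same group, 1 shell fewer); La^3+ < Ba^2+ (isoelectronic, higher Z=57 is smaller); Ba^2+ < Cs^+ (isoelectronic, higher Z=56 is smaller); Cs^+ < I^- (isoelectronic, higher Z=55 is smaller).
Placing each against Ba^2+: smaller — Zr^4+, Y^3+, La^3+; larger — Cs^+, I^-. So 2 are larger.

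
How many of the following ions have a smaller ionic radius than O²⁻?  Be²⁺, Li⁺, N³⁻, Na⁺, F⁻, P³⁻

Work out protons and electrons: Be²⁺ has 2 e⁻ (Z=4), Li⁺ has 2 e⁻ (Z=3), Na⁺ has 10 e⁻ (Z=11), F⁻ has 10 e⁻ (Z=9), O²⁻ has 10 e⁻ (Z=8), N³⁻ has 10 e⁻ (Z=7), P³⁻ has 18 e⁻ (Z=15). Be²⁺ < Li⁺ (isoelectronic, higher Z=4 is smaller); Li⁺ < Na⁺ (same group, 1 shell fewer); Na⁺ < F⁻ (isoelectronic, higher Z=11 is smaller); F⁻ < O²⁻ (both 10 e⁻, Z=9>8); O²⁻ < N³⁻ (both 10 e⁻, Z=8>7); N³⁻ < P³⁻ (same group, 1 shell fewer).
Ordering all of them (including O²⁻) by radius gives Be²⁺ < Li⁺ < Na⁺ < F⁻ < O²⁻ < N³⁻ < P³⁻. Count: 4.

4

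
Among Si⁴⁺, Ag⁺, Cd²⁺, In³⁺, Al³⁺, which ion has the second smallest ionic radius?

Al³⁺

Electron counts and nuclear charges: Si⁴⁺ has 10 e⁻ (Z=14), Al³⁺ has 10 e⁻ (Z=13), In³⁺ has 46 e⁻ (Z=49), Cd²⁺ has 46 e⁻ (Z=48), Ag⁺ has 46 e⁻ (Z=47). Si⁴⁺ < Al³⁺ (both 10 e⁻, Z=14>13); Al³⁺ < In³⁺ (same group, period 3 vs 5); In³⁺ < Cd²⁺ (isoelectronic, higher Z=49 is smaller); Cd²⁺ < Ag⁺ (isoelectronic, higher Z=48 is smaller).
Full ascending order: Si⁴⁺ < Al³⁺ < In³⁺ < Cd²⁺ < Ag⁺. Counting from the smallest, position 2 is Al³⁺.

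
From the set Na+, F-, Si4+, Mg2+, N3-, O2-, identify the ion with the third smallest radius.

Na+

Isoelectronic series (10 e⁻ each). Size is set by nuclear charge: more protons means a smaller ion. Si4+ (Z=14), Mg2+ (Z=12), Na+ (Z=11), F- (Z=9), O2- (Z=8), N3- (Z=7).
So the order is Si4+ < Mg2+ < Na+ < F- < O2- < N3-; the 3rd-smallest ion is Na+.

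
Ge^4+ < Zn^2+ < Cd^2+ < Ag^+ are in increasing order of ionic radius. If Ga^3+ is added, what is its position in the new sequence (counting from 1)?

2

Work out protons and electrons: Ge^4+ (Z=32, 28 e⁻), Ga^3+ (Z=31, 28 e⁻), Zn^2+ (Z=30, 28 e⁻), Cd^2+ (Z=48, 46 e⁻), Ag^+ (Z=47, 46 e⁻). Ge^4+ < Ga^3+ (isoelectronic, higher Z=32 is smaller); Ga^3+ < Zn^2+ (both 28 e⁻, Z=31>30); Zn^2+ < Cd^2+ (same group, period 4 vs 5); Cd^2+ < Ag^+ (both 46 e⁻, Z=48>47).
Putting Ga^3+ in gives Ge^4+ < Ga^3+ < Zn^2+ < Cd^2+ < Ag^+; it lands at slot 2.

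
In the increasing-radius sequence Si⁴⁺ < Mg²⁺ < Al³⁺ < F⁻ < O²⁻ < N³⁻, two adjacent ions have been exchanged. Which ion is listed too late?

Al³⁺

The pair Mg²⁺, Al³⁺ is the wrong way round — Al³⁺ and Mg²⁺ share 10 electrons; the higher nuclear charge on Al (Z=13) contracts it more, so Al³⁺ < Mg²⁺. All other adjacent pairs agree with periodic trends, so Al³⁺ is the misplaced ion.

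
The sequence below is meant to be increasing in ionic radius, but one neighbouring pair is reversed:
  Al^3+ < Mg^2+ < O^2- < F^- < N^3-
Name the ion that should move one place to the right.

O^2-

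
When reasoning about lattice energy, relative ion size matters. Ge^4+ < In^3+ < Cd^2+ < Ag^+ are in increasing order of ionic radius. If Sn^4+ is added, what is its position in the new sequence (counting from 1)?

Electron counts and nuclear charges: Ge^4+ (Z=32, 28 e⁻), Sn^4+ (Z=50, 46 e⁻), In^3+ (Z=49, 46 e⁻), Cd^2+ (Z=48, 46 e⁻), Ag^+ (Z=47, 46 e⁻). Ge^4+ < Sn^4+ (same group, period 4 vs 5); Sn^4+ < In^3+ (isoelectronic, higher Z=50 is smaller); In^3+ < Cd^2+ (isoelectronic, higher Z=49 is smaller); Cd^2+ < Ag^+ (isoelectronic, higher Z=48 is smaller).
With Sn^4+ included the full order is Ge^4+ < Sn^4+ < In^3+ < Cd^2+ < Ag^+, so it takes position 2.

2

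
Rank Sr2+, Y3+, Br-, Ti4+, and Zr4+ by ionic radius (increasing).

Work out protons and electrons: Ti4+: 18 e⁻, Z=22, Zr4+: 36 e⁻, Z=40, Y3+: 36 e⁻, Z=39, Sr2+: 36 e⁻, Z=38, Br-: 36 e⁻, Z=35. Ti4+ < Zr4+ (same group, 1 shell fewer); Zr4+ < Y3+ (isoelectronic, higher Z=40 is smaller); Y3+ < Sr2+ (both 36 e⁻, Z=39>38); Sr2+ < Br- (isoelectronic, higher Z=38 is smaller).

Ti4+ < Zr4+ < Y3+ < Sr2+ < Br-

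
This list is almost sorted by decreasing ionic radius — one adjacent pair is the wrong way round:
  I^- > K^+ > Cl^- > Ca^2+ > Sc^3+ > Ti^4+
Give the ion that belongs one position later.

K^+

Check each adjacent pair. K^+ and Cl^- are reversed: both have 18 electrons but Z(K)=19 > Z(Cl)=17, so K^+ should be the smaller of the two. No other neighbouring pair contradicts the periodic trends, so K^+ is the ion listed too early.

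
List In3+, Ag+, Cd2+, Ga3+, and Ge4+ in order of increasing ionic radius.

Tabulating Z and e⁻: Ge4+: 28 e⁻, Z=32, Ga3+: 28 e⁻, Z=31, In3+: 46 e⁻, Z=49, Cd2+: 46 e⁻, Z=48, Ag+: 46 e⁻, Z=47. Ge4+ < Ga3+ (both 28 e⁻, Z=32>31); Ga3+ < In3+ (same group, 1 shell fewer); In3+ < Cd2+ (isoelectronic, higher Z=49 is smaller); Cd2+ < Ag+ (isoelectronic, higher Z=48 is smaller).

Ge4+ < Ga3+ < In3+ < Cd2+ < Ag+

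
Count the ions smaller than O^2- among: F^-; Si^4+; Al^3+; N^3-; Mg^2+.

4

Each ion has 10 electrons. The ranking follows nuclear charge in reverse — greater Z gives a smaller radius. Si^4+ (Z=14), Al^3+ (Z=13), Mg^2+ (Z=12), F^- (Z=9), O^2- (Z=8), N^3- (Z=7).
Ordering all of them (including O^2-) by radius gives Si^4+ < Al^3+ < Mg^2+ < F^- < O^2- < N^3-. That's 4.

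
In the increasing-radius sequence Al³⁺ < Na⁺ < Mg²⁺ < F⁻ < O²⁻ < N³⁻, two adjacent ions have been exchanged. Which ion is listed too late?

Check each adjacent pair. Na⁺ and Mg²⁺ are reversed: they are isoelectronic (10 e⁻) and Mg has more protons than Na (12 vs 11), making Mg²⁺ smaller. No other neighbouring pair contradicts the periodic trends, so Mg²⁺ is the ion listed too late.

Mg²⁺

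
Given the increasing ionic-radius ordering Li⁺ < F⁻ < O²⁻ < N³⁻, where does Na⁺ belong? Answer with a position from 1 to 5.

Work out protons and electrons: Li⁺: 2 e⁻, Z=3, Na⁺: 10 e⁻, Z=11, F⁻: 10 e⁻, Z=9, O²⁻: 10 e⁻, Z=8, N³⁻: 10 e⁻, Z=7. Li⁺ < Na⁺ (same group, 1 shell fewer); Na⁺ < F⁻ (both 10 e⁻, Z=11>9); F⁻ < O²⁻ (isoelectronic, higher Z=9 is smaller); O²⁻ < N³⁻ (isoelectronic, higher Z=8 is smaller).
Merged order: Li⁺ < Na⁺ < F⁻ < O²⁻ < N³⁻ — Na⁺ is number 2.

2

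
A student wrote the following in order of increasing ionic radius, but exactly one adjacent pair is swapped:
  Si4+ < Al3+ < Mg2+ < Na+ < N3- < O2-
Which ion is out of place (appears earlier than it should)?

Scanning neighbour by neighbour, only N3-/O2- violates a trend: O2- and N3- share 10 electrons; the higher nuclear charge on O (Z=8) contracts it more, so O2- < N3-. That makes N3- the one sitting a position early relative to where it belongs.

N3-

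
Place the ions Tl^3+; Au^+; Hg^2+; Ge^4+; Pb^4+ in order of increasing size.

Tabulating Z and e⁻: Ge^4+ (Z=32, 28 e⁻), Pb^4+ (Z=82, 78 e⁻), Tl^3+ (Z=81, 78 e⁻), Hg^2+ (Z=80, 78 e⁻), Au^+ (Z=79, 78 e⁻). Ge^4+ < Pb^4+ (same group, period 4 vs 6); Pb^4+ < Tl^3+ (isoelectronic, higher Z=82 is smaller); Tl^3+ < Hg^2+ (isoelectronic, higher Z=81 is smaller); Hg^2+ < Au^+ (both 78 e⁻, Z=80>79).

Ge^4+ < Pb^4+ < Tl^3+ < Hg^2+ < Au^+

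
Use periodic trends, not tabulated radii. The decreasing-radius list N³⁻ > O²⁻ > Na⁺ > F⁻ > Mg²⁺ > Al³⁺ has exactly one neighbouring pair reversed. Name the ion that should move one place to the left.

The pair Na⁺, F⁻ is the wrong way round — they are isoelectronic (10 e⁻) and Na has more protons than F (11 vs 9), making Na⁺ smaller. All other adjacent pairs agree with periodic trends, so F⁻ is the misplaced ion.

F⁻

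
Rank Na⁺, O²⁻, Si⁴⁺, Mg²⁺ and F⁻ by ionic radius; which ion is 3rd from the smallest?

Na⁺

These species are isoelectronic with 10 electrons. The only difference is the number of protons: Si⁴⁺ (Z=14), Mg²⁺ (Z=12), Na⁺ (Z=11), F⁻ (Z=9), O²⁻ (Z=8). The strongest nuclear pull (Si⁴⁺) gives the smallest ion.
Ordering: Si⁴⁺ < Mg²⁺ < Na⁺ < F⁻ < O²⁻. The 3rd smallest is Na⁺.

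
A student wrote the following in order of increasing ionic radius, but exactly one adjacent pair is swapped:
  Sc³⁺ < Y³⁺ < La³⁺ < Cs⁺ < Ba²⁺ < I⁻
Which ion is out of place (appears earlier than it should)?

Check each adjacent pair. Cs⁺ and Ba²⁺ are reversed: Ba²⁺ and Cs⁺ share 54 electrons; the higher nuclear charge on Ba (Z=56) contracts it more, so Ba²⁺ < Cs⁺. No other neighbouring pair contradicts the periodic trends, so Cs⁺ is the ion listed too early.

Cs⁺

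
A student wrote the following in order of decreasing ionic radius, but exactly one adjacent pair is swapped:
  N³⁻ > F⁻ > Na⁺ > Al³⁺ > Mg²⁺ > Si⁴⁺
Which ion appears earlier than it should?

Al³⁺

Check each adjacent pair. Al³⁺ and Mg²⁺ are reversed: they are isoelectronic (10 e⁻) and Al has more protons than Mg (13 vs 12), making Al³⁺ smaller. No other neighbouring pair contradicts the periodic trends, so Al³⁺ is the ion listed too early.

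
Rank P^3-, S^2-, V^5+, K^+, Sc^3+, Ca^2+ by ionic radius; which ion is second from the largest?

S^2-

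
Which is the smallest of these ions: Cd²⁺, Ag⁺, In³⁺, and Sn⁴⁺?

Sn⁴⁺

These species are isoelectronic with 46 electrons. The only difference is the number of protons: Sn⁴⁺ (Z=50), In³⁺ (Z=49), Cd²⁺ (Z=48), Ag⁺ (Z=47). The strongest nuclear pull (Sn⁴⁺) gives the smallest ion.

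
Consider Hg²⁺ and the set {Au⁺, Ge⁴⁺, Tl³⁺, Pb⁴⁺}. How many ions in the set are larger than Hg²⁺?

Ge⁴⁺: 28 e⁻, Z=32, Pb⁴⁺: 78 e⁻, Z=82, Tl³⁺: 78 e⁻, Z=81, Hg²⁺: 78 e⁻, Z=80, Au⁺: 78 e⁻, Z=79. Ge⁴⁺ < Pb⁴⁺ (same group, 2 shells fewer); Pb⁴⁺ < Tl³⁺ (both 78 e⁻, Z=82>81); Tl³⁺ < Hg²⁺ (isoelectronic, higher Z=81 is smaller); Hg²⁺ < Au⁺ (both 78 e⁻, Z=80>79).
Overall: Ge⁴⁺ < Pb⁴⁺ < Tl³⁺ < Hg²⁺ < Au⁺. Hg²⁺ has 3 below it and 1 above. So 1 is larger.

1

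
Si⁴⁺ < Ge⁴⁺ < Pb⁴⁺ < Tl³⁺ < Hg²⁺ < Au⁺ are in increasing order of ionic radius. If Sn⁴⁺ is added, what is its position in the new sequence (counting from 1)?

3

First list Z and electron count for each: Si⁴⁺: 10 e⁻, Z=14, Ge⁴⁺: 28 e⁻, Z=32, Sn⁴⁺: 46 e⁻, Z=50, Pb⁴⁺: 78 e⁻, Z=82, Tl³⁺: 78 e⁻, Z=81, Hg²⁺: 78 e⁻, Z=80, Au⁺: 78 e⁻, Z=79. Si⁴⁺ < Ge⁴⁺ (same group, period 3 vs 4); Ge⁴⁺ < Sn⁴⁺ (same group, period 4 vs 5); Sn⁴⁺ < Pb⁴⁺ (same group, 1 shell fewer); Pb⁴⁺ < Tl³⁺ (both 78 e⁻, Z=82>81); Tl³⁺ < Hg²⁺ (isoelectronic, higher Z=81 is smaller); Hg²⁺ < Au⁺ (isoelectronic, higher Z=80 is smaller).
With Sn⁴⁺ included the full order is Si⁴⁺ < Ge⁴⁺ < Sn⁴⁺ < Pb⁴⁺ < Tl³⁺ < Hg²⁺ < Au⁺, so it takes position 3.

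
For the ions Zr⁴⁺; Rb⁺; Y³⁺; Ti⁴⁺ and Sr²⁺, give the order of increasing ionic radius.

Ti⁴⁺ (Z=22, 18 e⁻), Zr⁴⁺ (Z=40, 36 e⁻), Y³⁺ (Z=39, 36 e⁻), Sr²⁺ (Z=38, 36 e⁻), Rb⁺ (Z=37, 36 e⁻). Ti⁴⁺ < Zr⁴⁺ (same group, period 4 vs 5); Zr⁴⁺ < Y³⁺ (isoelectronic, higher Z=40 is smaller); Y³⁺ < Sr²⁺ (isoelectronic, higher Z=39 is smaller); Sr²⁺ < Rb⁺ (isoelectronic, higher Z=38 is smaller).

Ti⁴⁺ < Zr⁴⁺ < Y³⁺ < Sr²⁺ < Rb⁺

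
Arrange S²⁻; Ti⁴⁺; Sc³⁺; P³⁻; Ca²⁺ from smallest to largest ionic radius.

These species are isoelectronic with 18 electrons. The only difference is the number of protons: Ti⁴⁺ (Z=22), Sc³⁺ (Z=21), Ca²⁺ (Z=20), S²⁻ (Z=16), P³⁻ (Z=15). The strongest nuclear pull (Ti⁴⁺) gives the smallest ion.

Ti⁴⁺ < Sc³⁺ < Ca²⁺ < S²⁻ < P³⁻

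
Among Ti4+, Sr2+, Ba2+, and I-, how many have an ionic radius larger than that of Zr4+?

3

Electron counts and nuclear charges: Ti4+: 18 e⁻, Z=22, Zr4+: 36 e⁻, Z=40, Sr2+: 36 e⁻, Z=38, Ba2+: 54 e⁻, Z=56, I-: 54 e⁻, Z=53. Ti4+ < Zr4+ (same group, period 4 vs 5); Zr4+ < Sr2+ (isoelectronic, higher Z=40 is smaller); Sr2+ < Ba2+ (same group, 1 shell fewer); Ba2+ < I- (both 54 e⁻, Z=56>53).
Ordering all of them (including Zr4+) by radius gives Ti4+ < Zr4+ < Sr2+ < Ba2+ < I-. So 3 are larger.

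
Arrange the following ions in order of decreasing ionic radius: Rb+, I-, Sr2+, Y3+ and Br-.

I- > Br- > Rb+ > Sr2+ > Y3+

Y3+: 36 e⁻, Z=39, Sr2+: 36 e⁻, Z=38, Rb+: 36 e⁻, Z=37, Br-: 36 e⁻, Z=35, I-: 54 e⁻, Z=53. Y3+ < Sr2+ (isoelectronic, higher Z=39 is smaller); Sr2+ < Rb+ (isoelectronic, higher Z=38 is smaller); Rb+ < Br- (both 36 e⁻, Z=37>35); Br- < I- (same group, 1 shell fewer).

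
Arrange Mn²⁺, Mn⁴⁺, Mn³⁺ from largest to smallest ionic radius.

For a single element, ionic radius drops as positive charge rises — Mn⁴⁺ < Mn²⁺.

Mn²⁺ > Mn³⁺ > Mn⁴⁺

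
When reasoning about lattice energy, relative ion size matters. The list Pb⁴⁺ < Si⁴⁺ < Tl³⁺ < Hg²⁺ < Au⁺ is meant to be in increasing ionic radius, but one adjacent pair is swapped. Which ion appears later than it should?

The pair Pb⁴⁺, Si⁴⁺ is the wrong way round — both in group 14 with the same charge; Si⁴⁺ (period 3) has the smaller radius. All other adjacent pairs agree with periodic trends, so Si⁴⁺ is the misplaced ion.

Si⁴⁺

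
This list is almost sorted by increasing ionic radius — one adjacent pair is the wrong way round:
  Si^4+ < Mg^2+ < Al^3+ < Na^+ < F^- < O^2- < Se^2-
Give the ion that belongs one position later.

Mg^2+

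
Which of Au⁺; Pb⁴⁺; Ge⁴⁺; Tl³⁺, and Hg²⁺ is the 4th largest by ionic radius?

Pb⁴⁺

First list Z and electron count for each: Ge⁴⁺ (Z=32, 28 e⁻), Pb⁴⁺ (Z=82, 78 e⁻), Tl³⁺ (Z=81, 78 e⁻), Hg²⁺ (Z=80, 78 e⁻), Au⁺ (Z=79, 78 e⁻). Ge⁴⁺ < Pb⁴⁺ (same group, 2 shells fewer); Pb⁴⁺ < Tl³⁺ (isoelectronic, higher Z=82 is smaller); Tl³⁺ < Hg²⁺ (isoelectronic, higher Z=81 is smaller); Hg²⁺ < Au⁺ (both 78 e⁻, Z=80>79).
Ordering: Ge⁴⁺ < Pb⁴⁺ < Tl³⁺ < Hg²⁺ < Au⁺. The 4th largest is Pb⁴⁺.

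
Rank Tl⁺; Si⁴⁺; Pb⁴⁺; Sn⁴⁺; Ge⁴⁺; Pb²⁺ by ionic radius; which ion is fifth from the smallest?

Pb²⁺

Tabulating Z and e⁻: Si⁴⁺: 10 e⁻, Z=14, Ge⁴⁺: 28 e⁻, Z=32, Sn⁴⁺: 46 e⁻, Z=50, Pb⁴⁺: 78 e⁻, Z=82, Pb²⁺: 80 e⁻, Z=82, Tl⁺: 80 e⁻, Z=81. Si⁴⁺ < Ge⁴⁺ (same group, 1 shell fewer); Ge⁴⁺ < Sn⁴⁺ (same group, period 4 vs 5); Sn⁴⁺ < Pb⁴⁺ (same group, 1 shell fewer); Pb⁴⁺ < Pb²⁺ (higher charge on the same element); Pb²⁺ < Tl⁺ (both 80 e⁻, Z=82>81).
That gives Si⁴⁺ < Ge⁴⁺ < Sn⁴⁺ < Pb⁴⁺ < Pb²⁺ < Tl⁺. From the smallest end, number 5 is Pb²⁺.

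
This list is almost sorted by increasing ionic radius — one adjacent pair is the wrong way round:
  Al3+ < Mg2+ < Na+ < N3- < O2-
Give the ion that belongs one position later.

N3-

The pair N3-, O2- is the wrong way round — they are isoelectronic (10 e⁻) and O has more protons than N (8 vs 7), making O2- smaller. All other adjacent pairs agree with periodic trends, so N3- is the misplaced ion.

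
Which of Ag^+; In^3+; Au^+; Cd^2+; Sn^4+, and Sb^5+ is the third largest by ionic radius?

Cd^2+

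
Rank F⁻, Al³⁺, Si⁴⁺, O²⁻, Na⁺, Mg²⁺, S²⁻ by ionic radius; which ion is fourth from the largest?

Tabulating Z and e⁻: Si⁴⁺: 10 e⁻, Z=14, Al³⁺: 10 e⁻, Z=13, Mg²⁺: 10 e⁻, Z=12, Na⁺: 10 e⁻, Z=11, F⁻: 10 e⁻, Z=9, O²⁻: 10 e⁻, Z=8, S²⁻: 18 e⁻, Z=16. Si⁴⁺ < Al³⁺ (isoelectronic, higher Z=14 is smaller); Al³⁺ < Mg²⁺ (isoelectronic, higher Z=13 is smaller); Mg²⁺ < Na⁺ (both 10 e⁻, Z=12>11); Na⁺ < F⁻ (both 10 e⁻, Z=11>9); F⁻ < O²⁻ (isoelectronic, higher Z=9 is smaller); O²⁻ < S²⁻ (same group, 1 shell fewer).
Ordering: Si⁴⁺ < Al³⁺ < Mg²⁺ < Na⁺ < F⁻ < O²⁻ < S²⁻. The fourth largest is Na⁺.

Na⁺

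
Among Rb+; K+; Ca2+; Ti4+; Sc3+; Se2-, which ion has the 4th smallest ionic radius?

Work out protons and electrons: Ti4+ (Z=22, 18 e⁻), Sc3+ (Z=21, 18 e⁻), Ca2+ (Z=20, 18 e⁻), K+ (Z=19, 18 e⁻), Rb+ (Z=37, 36 e⁻), Se2- (Z=34, 36 e⁻). Ti4+ < Sc3+ (both 18 e⁻, Z=22>21); Sc3+ < Ca2+ (both 18 e⁻, Z=21>20); Ca2+ < K+ (both 18 e⁻, Z=20>19); K+ < Rb+ (same group, period 4 vs 5); Rb+ < Se2- (isoelectronic, higher Z=37 is smaller).
That gives Ti4+ < Sc3+ < Ca2+ < K+ < Rb+ < Se2-. From the smallest end, number 4 is K+.

K+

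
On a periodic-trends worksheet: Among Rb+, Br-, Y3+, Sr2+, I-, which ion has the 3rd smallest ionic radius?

Rb+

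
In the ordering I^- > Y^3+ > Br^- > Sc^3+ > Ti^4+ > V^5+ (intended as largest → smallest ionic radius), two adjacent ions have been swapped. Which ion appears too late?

The pair Y^3+, Br^- is the wrong way round — they are isoelectronic (36 e⁻) and Y has more protons than Br (39 vs 35), making Y^3+ smaller. All other adjacent pairs agree with periodic trends, so Br^- is the misplaced ion.

Br^-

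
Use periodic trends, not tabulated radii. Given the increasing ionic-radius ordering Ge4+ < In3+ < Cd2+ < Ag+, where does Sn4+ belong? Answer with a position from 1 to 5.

Tabulating Z and e⁻: Ge4+ (Z=32, 28 e⁻), Sn4+ (Z=50, 46 e⁻), In3+ (Z=49, 46 e⁻), Cd2+ (Z=48, 46 e⁻), Ag+ (Z=47, 46 e⁻). Ge4+ < Sn4+ (same group, period 4 vs 5); Sn4+ < In3+ (both 46 e⁻, Z=50>49); In3+ < Cd2+ (isoelectronic, higher Z=49 is smaller); Cd2+ < Ag+ (both 46 e⁻, Z=48>47).
Putting Sn4+ in gives Ge4+ < Sn4+ < In3+ < Cd2+ < Ag+; it lands at slot 2.

2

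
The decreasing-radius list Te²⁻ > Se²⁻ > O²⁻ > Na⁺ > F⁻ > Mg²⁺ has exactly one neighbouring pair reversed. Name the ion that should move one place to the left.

The pair Na⁺, F⁻ is the wrong way round — both have 10 electrons but Z(Na)=11 > Z(F)=9, so Na⁺ should be the smaller of the two. All other adjacent pairs agree with periodic trends, so F⁻ is the misplaced ion.

F⁻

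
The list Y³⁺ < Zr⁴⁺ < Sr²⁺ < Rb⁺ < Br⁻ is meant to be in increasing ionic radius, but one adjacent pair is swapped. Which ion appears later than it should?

Scanning neighbour by neighbour, only Y³⁺/Zr⁴⁺ violates a trend: Zr⁴⁺ and Y³⁺ share 36 electrons; the higher nuclear charge on Zr (Z=40) contracts it more, so Zr⁴⁺ < Y³⁺. That makes Zr⁴⁺ the one sitting a position late relative to where it belongs.

Zr⁴⁺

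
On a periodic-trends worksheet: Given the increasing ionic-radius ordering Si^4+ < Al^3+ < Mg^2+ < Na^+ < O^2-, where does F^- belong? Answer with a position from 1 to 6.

5

All of these have 10 electrons (isoelectronic). With the same electron cloud, the ion with the most protons pulls it in tightest. Nuclear charges: Si^4+ (Z=14), Al^3+ (Z=13), Mg^2+ (Z=12), Na^+ (Z=11), F^- (Z=9), O^2- (Z=8). Highest Z is smallest.
Putting F^- in gives Si^4+ < Al^3+ < Mg^2+ < Na^+ < F^- < O^2-; it lands at slot 5.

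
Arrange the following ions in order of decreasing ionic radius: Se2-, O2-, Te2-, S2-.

Same group, same charge. Going down the group adds an extra shell of electrons, so the ion gets larger: O2- is highest in the group and smallest.

Te2- > Se2- > S2- > O2-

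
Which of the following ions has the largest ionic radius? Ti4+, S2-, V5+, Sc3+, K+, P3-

P3-

All of these have 18 electrons (isoelectronic). With the same electron cloud, the ion with the most protons pulls it in tightest. Nuclear charges: V5+ (Z=23), Ti4+ (Z=22), Sc3+ (Z=21), K+ (Z=19), S2- (Z=16), P3- (Z=15). Highest Z is smallest.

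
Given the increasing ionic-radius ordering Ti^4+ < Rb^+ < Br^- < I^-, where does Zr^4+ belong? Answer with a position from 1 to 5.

2

Work out protons and electrons: Ti^4+: 18 e⁻, Z=22, Zr^4+: 36 e⁻, Z=40, Rb^+: 36 e⁻, Z=37, Br^-: 36 e⁻, Z=35, I^-: 54 e⁻, Z=53. Ti^4+ < Zr^4+ (same group, 1 shell fewer); Zr^4+ < Rb^+ (isoelectronic, higher Z=40 is smaller); Rb^+ < Br^- (both 36 e⁻, Z=37>35); Br^- < I^- (same group, 1 shell fewer).
Merged order: Ti^4+ < Zr^4+ < Rb^+ < Br^- < I^- — Zr^4+ is number 2.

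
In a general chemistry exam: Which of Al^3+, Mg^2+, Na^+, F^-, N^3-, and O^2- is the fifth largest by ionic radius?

Mg^2+

Each ion has 10 electrons. The ranking follows nuclear charge in reverse — greater Z gives a smaller radius. Al^3+ (Z=13), Mg^2+ (Z=12), Na^+ (Z=11), F^- (Z=9), O^2- (Z=8), N^3- (Z=7).
That gives Al^3+ < Mg^2+ < Na^+ < F^- < O^2- < N^3-. From the largest end, number 5 is Mg^2+.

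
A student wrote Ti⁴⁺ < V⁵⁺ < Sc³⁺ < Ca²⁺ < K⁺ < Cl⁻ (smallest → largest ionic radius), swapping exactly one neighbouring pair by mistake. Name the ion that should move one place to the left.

V⁵⁺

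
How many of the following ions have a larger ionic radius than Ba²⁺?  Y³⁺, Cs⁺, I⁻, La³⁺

Tabulating Z and e⁻: Y³⁺ (Z=39, 36 e⁻), La³⁺ (Z=57, 54 e⁻), Ba²⁺ (Z=56, 54 e⁻), Cs⁺ (Z=55, 54 e⁻), I⁻ (Z=53, 54 e⁻). Y³⁺ < La³⁺ (same group, 1 shell fewer); La³⁺ < Ba²⁺ (both 54 e⁻, Z=57>56); Ba²⁺ < Cs⁺ (both 54 e⁻, Z=56>55); Cs⁺ < I⁻ (both 54 e⁻, Z=55>53).
Ordering all of them (including Ba²⁺) by radius gives Y³⁺ < La³⁺ < Ba²⁺ < Cs⁺ < I⁻. Count: 2.

2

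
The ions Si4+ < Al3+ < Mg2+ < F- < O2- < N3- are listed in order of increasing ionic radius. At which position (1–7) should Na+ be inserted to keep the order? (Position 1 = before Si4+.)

4

These species are isoelectronic with 10 electrons. The only difference is the number of protons: Si4+ (Z=14), Al3+ (Z=13), Mg2+ (Z=12), Na+ (Z=11), F- (Z=9), O2- (Z=8), N3- (Z=7). The strongest nuclear pull (Si4+) gives the smallest ion.
The complete sequence is Si4+ < Al3+ < Mg2+ < Na+ < F- < O2- < N3-. Na+ sits at position 4.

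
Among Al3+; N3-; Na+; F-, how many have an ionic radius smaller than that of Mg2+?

These species are isoelectronic with 10 electrons. The only difference is the number of protons: Al3+ (Z=13), Mg2+ (Z=12), Na+ (Z=11), F- (Z=9), N3- (Z=7). The strongest nuclear pull (Al3+) gives the smallest ion.
Ordering all of them (including Mg2+) by radius gives Al3+ < Mg2+ < Na+ < F- < N3-. Count: 1.

1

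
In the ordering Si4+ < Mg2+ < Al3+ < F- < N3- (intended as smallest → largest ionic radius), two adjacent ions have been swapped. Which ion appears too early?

Scanning neighbour by neighbour, only Mg2+/Al3+ violates a trend: they are isoelectronic (10 e⁻) and Al has more protons than Mg (13 vs 12), making Al3+ smaller. That makes Mg2+ the one sitting a position early relative to where it belongs.

Mg2+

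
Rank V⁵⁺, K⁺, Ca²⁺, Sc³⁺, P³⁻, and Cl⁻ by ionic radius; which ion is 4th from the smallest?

K⁺

Each ion has 18 electrons. The ranking follows nuclear charge in reverse — greater Z gives a smaller radius. V⁵⁺ (Z=23), Sc³⁺ (Z=21), Ca²⁺ (Z=20), K⁺ (Z=19), Cl⁻ (Z=17), P³⁻ (Z=15).
Full ascending order: V⁵⁺ < Sc³⁺ < Ca²⁺ < K⁺ < Cl⁻ < P³⁻. Counting from the smallest, position 4 is K⁺.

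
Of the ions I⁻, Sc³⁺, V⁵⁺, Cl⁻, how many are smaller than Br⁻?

First list Z and electron count for each: V⁵⁺: 18 e⁻, Z=23, Sc³⁺: 18 e⁻, Z=21, Cl⁻: 18 e⁻, Z=17, Br⁻: 36 e⁻, Z=35, I⁻: 54 e⁻, Z=53. V⁵⁺ < Sc³⁺ (both 18 e⁻, Z=23>21); Sc³⁺ < Cl⁻ (both 18 e⁻, Z=21>17); Cl⁻ < Br⁻ (same group, period 3 vs 4); Br⁻ < I⁻ (same group, period 4 vs 5).
Ordering all of them (including Br⁻) by radius gives V⁵⁺ < Sc³⁺ < Cl⁻ < Br⁻ < I⁻. Count: 3.

3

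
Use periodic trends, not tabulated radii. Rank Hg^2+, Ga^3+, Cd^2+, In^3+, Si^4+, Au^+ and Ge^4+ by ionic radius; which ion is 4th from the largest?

Work out protons and electrons: Si^4+: 10 e⁻, Z=14, Ge^4+: 28 e⁻, Z=32, Ga^3+: 28 e⁻, Z=31, In^3+: 46 e⁻, Z=49, Cd^2+: 46 e⁻, Z=48, Hg^2+: 78 e⁻, Z=80, Au^+: 78 e⁻, Z=79. Si^4+ < Ge^4+ (same group, period 3 vs 4); Ge^4+ < Ga^3+ (isoelectronic, higher Z=32 is smaller); Ga^3+ < In^3+ (same group, 1 shell fewer); In^3+ < Cd^2+ (both 46 e⁻, Z=49>48); Cd^2+ < Hg^2+ (same group, period 5 vs 6); Hg^2+ < Au^+ (isoelectronic, higher Z=80 is smaller).
Full ascending order: Si^4+ < Ge^4+ < Ga^3+ < In^3+ < Cd^2+ < Hg^2+ < Au^+. Counting from the largest, position 4 is In^3+.

In^3+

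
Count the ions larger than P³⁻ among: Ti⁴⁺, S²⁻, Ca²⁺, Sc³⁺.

All of these have 18 electrons (isoelectronic). With the same electron cloud, the ion with the most protons pulls it in tightest. Nuclear charges: Ti⁴⁺ (Z=22), Sc³⁺ (Z=21), Ca²⁺ (Z=20), S²⁻ (Z=16), P³⁻ (Z=15). Highest Z is smallest.
Ordering all of them (including P³⁻) by radius gives Ti⁴⁺ < Sc³⁺ < Ca²⁺ < S²⁻ < P³⁻. That's 0.

0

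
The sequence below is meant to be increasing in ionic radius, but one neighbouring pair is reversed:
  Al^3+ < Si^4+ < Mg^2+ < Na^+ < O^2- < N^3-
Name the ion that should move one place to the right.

Scanning neighbour by neighbour, only Al^3+/Si^4+ violates a trend: Si^4+ and Al^3+ share 10 electrons; the higher nuclear charge on Si (Z=14) contracts it more, so Si^4+ < Al^3+. That makes Al^3+ the one sitting a position early relative to where it belongs.

Al^3+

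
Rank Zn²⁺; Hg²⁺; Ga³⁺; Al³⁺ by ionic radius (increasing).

Al³⁺ < Ga³⁺ < Zn²⁺ < Hg²⁺

First list Z and electron count for each: Al³⁺: 10 e⁻, Z=13, Ga³⁺: 28 e⁻, Z=31, Zn²⁺: 28 e⁻, Z=30, Hg²⁺: 78 e⁻, Z=80. Al³⁺ < Ga³⁺ (same group, period 3 vs 4); Ga³⁺ < Zn²⁺ (isoelectronic, higher Z=31 is smaller); Zn²⁺ < Hg²⁺ (same group, period 4 vs 6).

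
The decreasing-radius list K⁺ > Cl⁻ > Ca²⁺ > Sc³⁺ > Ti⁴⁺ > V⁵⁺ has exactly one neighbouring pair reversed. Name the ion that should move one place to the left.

Cl⁻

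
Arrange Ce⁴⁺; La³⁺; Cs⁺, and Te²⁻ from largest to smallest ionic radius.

Te²⁻ > Cs⁺ > La³⁺ > Ce⁴⁺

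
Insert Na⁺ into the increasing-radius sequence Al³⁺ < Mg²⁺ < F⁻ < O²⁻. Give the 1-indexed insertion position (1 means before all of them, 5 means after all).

3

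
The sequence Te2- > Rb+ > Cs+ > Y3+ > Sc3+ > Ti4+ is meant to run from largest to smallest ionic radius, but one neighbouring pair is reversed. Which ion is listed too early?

Check each adjacent pair. Rb+ and Cs+ are reversed: Rb+ and Cs+ are in one column with the same charge; the lighter period-5 ion has one fewer shell and is smaller. No other neighbouring pair contradicts the periodic trends, so Rb+ is the ion listed too early.

Rb+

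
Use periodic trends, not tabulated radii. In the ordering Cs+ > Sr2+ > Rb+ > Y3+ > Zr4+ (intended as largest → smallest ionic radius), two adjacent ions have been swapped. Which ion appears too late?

Rb+

Scanning neighbour by neighbour, only Sr2+/Rb+ violates a trend: they are isoelectronic (36 e⁻) and Sr has more protons than Rb (38 vs 37), making Sr2+ smaller. That makes Rb+ the one sitting a position late relative to where it belongs.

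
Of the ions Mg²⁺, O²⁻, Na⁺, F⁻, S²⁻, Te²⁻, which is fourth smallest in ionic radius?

O²⁻

Mg²⁺ (Z=12, 10 e⁻), Na⁺ (Z=11, 10 e⁻), F⁻ (Z=9, 10 e⁻), O²⁻ (Z=8, 10 e⁻), S²⁻ (Z=16, 18 e⁻), Te²⁻ (Z=52, 54 e⁻). Mg²⁺ < Na⁺ (isoelectronic, higher Z=12 is smaller); Na⁺ < F⁻ (isoelectronic, higher Z=11 is smaller); F⁻ < O²⁻ (both 10 e⁻, Z=9>8); O²⁻ < S²⁻ (same group, period 2 vs 3); S²⁻ < Te²⁻ (same group, 2 shells fewer).
So the order is Mg²⁺ < Na⁺ < F⁻ < O²⁻ < S²⁻ < Te²⁻; the 4th-smallest ion is O²⁻.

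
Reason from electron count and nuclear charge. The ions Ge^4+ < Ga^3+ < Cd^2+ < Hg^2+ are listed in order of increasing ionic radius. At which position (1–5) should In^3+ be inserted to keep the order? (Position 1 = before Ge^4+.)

Electron counts and nuclear charges: Ge^4+ (Z=32, 28 e⁻), Ga^3+ (Z=31, 28 e⁻), In^3+ (Z=49, 46 e⁻), Cd^2+ (Z=48, 46 e⁻), Hg^2+ (Z=80, 78 e⁻). Ge^4+ < Ga^3+ (both 28 e⁻, Z=32>31); Ga^3+ < In^3+ (same group, period 4 vs 5); In^3+ < Cd^2+ (both 46 e⁻, Z=49>48); Cd^2+ < Hg^2+ (same group, 1 shell fewer).
The complete sequence is Ge^4+ < Ga^3+ < In^3+ < Cd^2+ < Hg^2+. In^3+ sits at position 3.

3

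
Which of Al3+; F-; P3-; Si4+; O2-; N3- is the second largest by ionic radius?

N3-

Electron counts and nuclear charges: Si4+ has 10 e⁻ (Z=14), Al3+ has 10 e⁻ (Z=13), F- has 10 e⁻ (Z=9), O2- has 10 e⁻ (Z=8), N3- has 10 e⁻ (Z=7), P3- has 18 e⁻ (Z=15). Si4+ < Al3+ (isoelectronic, higher Z=14 is smaller); Al3+ < F- (isoelectronic, higher Z=13 is smaller); F- < O2- (isoelectronic, higher Z=9 is smaller); O2- < N3- (isoelectronic, higher Z=8 is smaller); N3- < P3- (same group, 1 shell fewer).
Ordering: Si4+ < Al3+ < F- < O2- < N3- < P3-. The second largest is N3-.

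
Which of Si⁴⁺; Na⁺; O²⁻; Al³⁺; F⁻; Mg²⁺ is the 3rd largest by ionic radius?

Na⁺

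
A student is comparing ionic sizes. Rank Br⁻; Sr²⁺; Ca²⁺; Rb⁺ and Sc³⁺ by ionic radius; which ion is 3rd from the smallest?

Sr²⁺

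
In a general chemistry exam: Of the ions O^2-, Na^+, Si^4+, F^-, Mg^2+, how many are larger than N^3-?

0

All of these have 10 electrons (isoelectronic). With the same electron cloud, the ion with the most protons pulls it in tightest. Nuclear charges: Si^4+ (Z=14), Mg^2+ (Z=12), Na^+ (Z=11), F^- (Z=9), O^2- (Z=8), N^3- (Z=7). Highest Z is smallest.
Relative to N^3-, the ions that are larger are none. So 0 are larger.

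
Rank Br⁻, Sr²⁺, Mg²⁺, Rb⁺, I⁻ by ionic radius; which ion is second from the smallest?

Tabulating Z and e⁻: Mg²⁺ (Z=12, 10 e⁻), Sr²⁺ (Z=38, 36 e⁻), Rb⁺ (Z=37, 36 e⁻), Br⁻ (Z=35, 36 e⁻), I⁻ (Z=53, 54 e⁻). Mg²⁺ < Sr²⁺ (same group, period 3 vs 5); Sr²⁺ < Rb⁺ (isoelectronic, higher Z=38 is smaller); Rb⁺ < Br⁻ (both 36 e⁻, Z=37>35); Br⁻ < I⁻ (same group, 1 shell fewer).
Full ascending order: Mg²⁺ < Sr²⁺ < Rb⁺ < Br⁻ < I⁻. Counting from the smallest, position 2 is Sr²⁺.

Sr²⁺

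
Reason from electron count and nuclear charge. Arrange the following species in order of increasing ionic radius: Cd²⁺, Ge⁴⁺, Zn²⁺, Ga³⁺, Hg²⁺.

Electron counts and nuclear charges: Ge⁴⁺: 28 e⁻, Z=32, Ga³⁺: 28 e⁻, Z=31, Zn²⁺: 28 e⁻, Z=30, Cd²⁺: 46 e⁻, Z=48, Hg²⁺: 78 e⁻, Z=80. Ge⁴⁺ < Ga³⁺ (isoelectronic, higher Z=32 is smaller); Ga³⁺ < Zn²⁺ (both 28 e⁻, Z=31>30); Zn²⁺ < Cd²⁺ (same group, period 4 vs 5); Cd²⁺ < Hg²⁺ (same group, period 5 vs 6).

Ge⁴⁺ < Ga³⁺ < Zn²⁺ < Cd²⁺ < Hg²⁺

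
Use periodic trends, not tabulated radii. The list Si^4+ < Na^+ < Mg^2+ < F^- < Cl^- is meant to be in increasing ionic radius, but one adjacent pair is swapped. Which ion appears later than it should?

Mg^2+

Check each adjacent pair. Na^+ and Mg^2+ are reversed: they are isoelectronic (10 e⁻) and Mg has more protons than Na (12 vs 11), making Mg^2+ smaller. No other neighbouring pair contradicts the periodic trends, so Mg^2+ is the ion listed too late.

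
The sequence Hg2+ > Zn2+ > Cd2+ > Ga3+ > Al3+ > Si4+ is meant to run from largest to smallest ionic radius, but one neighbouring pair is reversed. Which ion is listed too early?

Zn2+

Check each adjacent pair. Zn2+ and Cd2+ are reversed: both in group 12 with the same charge; Zn2+ (period 4) has the smaller radius. No other neighbouring pair contradicts the periodic trends, so Zn2+ is the ion listed too early.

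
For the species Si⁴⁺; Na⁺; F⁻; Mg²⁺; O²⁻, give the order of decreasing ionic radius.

O²⁻ > F⁻ > Na⁺ > Mg²⁺ > Si⁴⁺

Each ion has 10 electrons. The ranking follows nuclear charge in reverse — greater Z gives a smaller radius. Si⁴⁺ (Z=14), Mg²⁺ (Z=12), Na⁺ (Z=11), F⁻ (Z=9), O²⁻ (Z=8).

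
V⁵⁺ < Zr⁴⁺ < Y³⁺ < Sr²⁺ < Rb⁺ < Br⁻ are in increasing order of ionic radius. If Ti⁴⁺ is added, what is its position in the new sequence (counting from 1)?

Work out protons and electrons: V⁵⁺ has 18 e⁻ (Z=23), Ti⁴⁺ has 18 e⁻ (Z=22), Zr⁴⁺ has 36 e⁻ (Z=40), Y³⁺ has 36 e⁻ (Z=39), Sr²⁺ has 36 e⁻ (Z=38), Rb⁺ has 36 e⁻ (Z=37), Br⁻ has 36 e⁻ (Z=35). V⁵⁺ < Ti⁴⁺ (isoelectronic, higher Z=23 is smaller); Ti⁴⁺ < Zr⁴⁺ (same group, period 4 vs 5); Zr⁴⁺ < Y³⁺ (both 36 e⁻, Z=40>39); Y³⁺ < Sr²⁺ (both 36 e⁻, Z=39>38); Sr²⁺ < Rb⁺ (both 36 e⁻, Z=38>37); Rb⁺ < Br⁻ (both 36 e⁻, Z=37>35).
Putting Ti⁴⁺ in gives V⁵⁺ < Ti⁴⁺ < Zr⁴⁺ < Y³⁺ < Sr²⁺ < Rb⁺ < Br⁻; it lands at slot 2.

2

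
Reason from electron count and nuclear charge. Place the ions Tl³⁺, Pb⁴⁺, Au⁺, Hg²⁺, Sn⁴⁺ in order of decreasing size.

Au⁺ > Hg²⁺ > Tl³⁺ > Pb⁴⁺ > Sn⁴⁺

Sn⁴⁺ (Z=50, 46 e⁻), Pb⁴⁺ (Z=82, 78 e⁻), Tl³⁺ (Z=81, 78 e⁻), Hg²⁺ (Z=80, 78 e⁻), Au⁺ (Z=79, 78 e⁻). Sn⁴⁺ < Pb⁴⁺ (same group, 1 shell fewer); Pb⁴⁺ < Tl³⁺ (isoelectronic, higher Z=82 is smaller); Tl³⁺ < Hg²⁺ (isoelectronic, higher Z=81 is smaller); Hg²⁺ < Au⁺ (isoelectronic, higher Z=80 is smaller).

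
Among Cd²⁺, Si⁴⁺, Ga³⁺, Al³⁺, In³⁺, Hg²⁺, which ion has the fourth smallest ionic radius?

In³⁺

Electron counts and nuclear charges: Si⁴⁺: 10 e⁻, Z=14, Al³⁺: 10 e⁻, Z=13, Ga³⁺: 28 e⁻, Z=31, In³⁺: 46 e⁻, Z=49, Cd²⁺: 46 e⁻, Z=48, Hg²⁺: 78 e⁻, Z=80. Si⁴⁺ < Al³⁺ (both 10 e⁻, Z=14>13); Al³⁺ < Ga³⁺ (same group, 1 shell fewer); Ga³⁺ < In³⁺ (same group, period 4 vs 5); In³⁺ < Cd²⁺ (isoelectronic, higher Z=49 is smaller); Cd²⁺ < Hg²⁺ (same group, 1 shell fewer).
Ordering: Si⁴⁺ < Al³⁺ < Ga³⁺ < In³⁺ < Cd²⁺ < Hg²⁺. The fourth smallest is In³⁺.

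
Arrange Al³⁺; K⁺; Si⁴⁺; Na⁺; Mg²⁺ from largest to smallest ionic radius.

K⁺ > Na⁺ > Mg²⁺ > Al³⁺ > Si⁴⁺

Electron counts and nuclear charges: Si⁴⁺ has 10 e⁻ (Z=14), Al³⁺ has 10 e⁻ (Z=13), Mg²⁺ has 10 e⁻ (Z=12), Na⁺ has 10 e⁻ (Z=11), K⁺ has 18 e⁻ (Z=19). Si⁴⁺ < Al³⁺ (both 10 e⁻, Z=14>13); Al³⁺ < Mg²⁺ (isoelectronic, higher Z=13 is smaller); Mg²⁺ < Na⁺ (isoelectronic, higher Z=12 is smaller); Na⁺ < K⁺ (same group, period 3 vs 4).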